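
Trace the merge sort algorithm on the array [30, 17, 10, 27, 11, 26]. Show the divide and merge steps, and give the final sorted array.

Merge sort trace:

Split: [30, 17, 10, 27, 11, 26] -> [30, 17, 10] and [27, 11, 26]
  Split: [30, 17, 10] -> [30] and [17, 10]
    Split: [17, 10] -> [17] and [10]
    Merge: [17] + [10] -> [10, 17]
  Merge: [30] + [10, 17] -> [10, 17, 30]
  Split: [27, 11, 26] -> [27] and [11, 26]
    Split: [11, 26] -> [11] and [26]
    Merge: [11] + [26] -> [11, 26]
  Merge: [27] + [11, 26] -> [11, 26, 27]
Merge: [10, 17, 30] + [11, 26, 27] -> [10, 11, 17, 26, 27, 30]

Final sorted array: [10, 11, 17, 26, 27, 30]

The merge sort proceeds by recursively splitting the array and merging sorted halves.
After all merges, the sorted array is [10, 11, 17, 26, 27, 30].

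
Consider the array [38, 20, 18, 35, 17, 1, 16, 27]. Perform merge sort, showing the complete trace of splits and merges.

Merge sort trace:

Split: [38, 20, 18, 35, 17, 1, 16, 27] -> [38, 20, 18, 35] and [17, 1, 16, 27]
  Split: [38, 20, 18, 35] -> [38, 20] and [18, 35]
    Split: [38, 20] -> [38] and [20]
    Merge: [38] + [20] -> [20, 38]
    Split: [18, 35] -> [18] and [35]
    Merge: [18] + [35] -> [18, 35]
  Merge: [20, 38] + [18, 35] -> [18, 20, 35, 38]
  Split: [17, 1, 16, 27] -> [17, 1] and [16, 27]
    Split: [17, 1] -> [17] and [1]
    Merge: [17] + [1] -> [1, 17]
    Split: [16, 27] -> [16] and [27]
    Merge: [16] + [27] -> [16, 27]
  Merge: [1, 17] + [16, 27] -> [1, 16, 17, 27]
Merge: [18, 20, 35, 38] + [1, 16, 17, 27] -> [1, 16, 17, 18, 20, 27, 35, 38]

Final sorted array: [1, 16, 17, 18, 20, 27, 35, 38]

The merge sort proceeds by recursively splitting the array and merging sorted halves.
After all merges, the sorted array is [1, 16, 17, 18, 20, 27, 35, 38].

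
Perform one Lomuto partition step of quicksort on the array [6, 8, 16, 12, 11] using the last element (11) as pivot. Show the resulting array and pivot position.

Lomuto partition with pivot = 11:

Initial array: [6, 8, 16, 12, 11]

arr[0]=6 <= 11: swap with position 0, array becomes [6, 8, 16, 12, 11]
arr[1]=8 <= 11: swap with position 1, array becomes [6, 8, 16, 12, 11]
arr[2]=16 > 11: no swap
arr[3]=12 > 11: no swap

Place pivot at position 2: [6, 8, 11, 12, 16]
Pivot position: 2

After partitioning with pivot 11, the array becomes [6, 8, 11, 12, 16]. The pivot is placed at index 2. All elements to the left of the pivot are <= 11, and all elements to the right are > 11.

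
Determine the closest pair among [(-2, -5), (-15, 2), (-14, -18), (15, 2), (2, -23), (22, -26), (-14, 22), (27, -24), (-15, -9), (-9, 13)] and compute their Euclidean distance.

Computing all pairwise distances among 10 points:

d((-2, -5), (-15, 2)) = 14.7648
d((-2, -5), (-14, -18)) = 17.6918
d((-2, -5), (15, 2)) = 18.3848
d((-2, -5), (2, -23)) = 18.4391
d((-2, -5), (22, -26)) = 31.8904
d((-2, -5), (-14, 22)) = 29.5466
d((-2, -5), (27, -24)) = 34.6699
d((-2, -5), (-15, -9)) = 13.6015
d((-2, -5), (-9, 13)) = 19.3132
d((-15, 2), (-14, -18)) = 20.025
d((-15, 2), (15, 2)) = 30.0
d((-15, 2), (2, -23)) = 30.2324
d((-15, 2), (22, -26)) = 46.4004
d((-15, 2), (-14, 22)) = 20.025
d((-15, 2), (27, -24)) = 49.3964
d((-15, 2), (-15, -9)) = 11.0
d((-15, 2), (-9, 13)) = 12.53
d((-14, -18), (15, 2)) = 35.2278
d((-14, -18), (2, -23)) = 16.7631
d((-14, -18), (22, -26)) = 36.8782
d((-14, -18), (-14, 22)) = 40.0
d((-14, -18), (27, -24)) = 41.4367
d((-14, -18), (-15, -9)) = 9.0554
d((-14, -18), (-9, 13)) = 31.4006
d((15, 2), (2, -23)) = 28.178
d((15, 2), (22, -26)) = 28.8617
d((15, 2), (-14, 22)) = 35.2278
d((15, 2), (27, -24)) = 28.6356
d((15, 2), (-15, -9)) = 31.9531
d((15, 2), (-9, 13)) = 26.4008
d((2, -23), (22, -26)) = 20.2237
d((2, -23), (-14, 22)) = 47.7598
d((2, -23), (27, -24)) = 25.02
d((2, -23), (-15, -9)) = 22.0227
d((2, -23), (-9, 13)) = 37.6431
d((22, -26), (-14, 22)) = 60.0
d((22, -26), (27, -24)) = 5.3852 <-- minimum
d((22, -26), (-15, -9)) = 40.7185
d((22, -26), (-9, 13)) = 49.8197
d((-14, 22), (27, -24)) = 61.6198
d((-14, 22), (-15, -9)) = 31.0161
d((-14, 22), (-9, 13)) = 10.2956
d((27, -24), (-15, -9)) = 44.5982
d((27, -24), (-9, 13)) = 51.6236
d((-15, -9), (-9, 13)) = 22.8035

Closest pair: (22, -26) and (27, -24) with distance 5.3852

The closest pair is (22, -26) and (27, -24) with Euclidean distance 5.3852. For 10 points, brute-force pairwise comparison is shown above. For large n, the divide-and-conquer algorithm (sort by x, recurse on halves, check the dividing strip) achieves O(n log n).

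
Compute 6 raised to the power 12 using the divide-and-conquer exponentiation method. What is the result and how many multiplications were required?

Computing 6^12 by squaring (build up from 6^1; each line after the first costs one multiplication):

6^1 = 6
6^2 = (6^1)^2 = 6^2 = 36
6^3 = 6 * 6^2 = 6 * 36 = 216
6^6 = (6^3)^2 = 216^2 = 46656
6^12 = (6^6)^2 = 46656^2 = 2176782336

Result: 2176782336
Multiplications needed: 4 (4 lines after 6^1)

6^12 = 2176782336. Using exponentiation by squaring, this requires 4 multiplications. The key idea: if the exponent is even, square the half-power; if odd, multiply by the base once.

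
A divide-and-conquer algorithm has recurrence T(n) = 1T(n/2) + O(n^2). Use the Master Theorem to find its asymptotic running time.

Master Theorem for T(n) = 1T(n/2) + O(n^2):

a = 1, b = 2, c = 2
log_b(a) = log_2(1) = 0.0000

Case 3: c = 2 > log_2(1) = 0.0000
T(n) = O(n^2) = O(n^2)

For T(n) = 1T(n/2) + O(n^2): log_2(1) = 0.0000. This is Case 3 of the Master Theorem (c > log_b(a), work dominated by root), giving O(n^2).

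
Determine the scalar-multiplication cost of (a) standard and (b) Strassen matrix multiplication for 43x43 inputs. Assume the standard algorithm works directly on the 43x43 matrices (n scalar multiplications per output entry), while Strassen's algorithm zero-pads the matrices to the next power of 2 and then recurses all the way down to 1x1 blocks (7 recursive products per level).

Matrix multiplication for 43x43 matrices:

Strassen's algorithm requires power-of-2 dimensions. Pad 43x43 to 64x64 (next power of 2).

Standard algorithm: 43^3 = 79507 multiplications
Strassen's algorithm: 7^(log2(64)) = 7^6 = 117649 multiplications
Difference: 79507 - 117649 = -38142 (Strassen uses MORE here due to padding overhead — for small or just-over-power-of-2 n, padding can outweigh the per-level savings)

Standard: 79507 multiplications (43^3). Strassen: 117649 multiplications (7^6, after padding to 64x64). Strassen reduces 8 recursive multiplications to 7 at each level.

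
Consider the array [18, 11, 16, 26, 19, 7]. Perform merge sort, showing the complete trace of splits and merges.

Merge sort trace:

Split: [18, 11, 16, 26, 19, 7] -> [18, 11, 16] and [26, 19, 7]
  Split: [18, 11, 16] -> [18] and [11, 16]
    Split: [11, 16] -> [11] and [16]
    Merge: [11] + [16] -> [11, 16]
  Merge: [18] + [11, 16] -> [11, 16, 18]
  Split: [26, 19, 7] -> [26] and [19, 7]
    Split: [19, 7] -> [19] and [7]
    Merge: [19] + [7] -> [7, 19]
  Merge: [26] + [7, 19] -> [7, 19, 26]
Merge: [11, 16, 18] + [7, 19, 26] -> [7, 11, 16, 18, 19, 26]

Final sorted array: [7, 11, 16, 18, 19, 26]

The merge sort proceeds by recursively splitting the array and merging sorted halves.
After all merges, the sorted array is [7, 11, 16, 18, 19, 26].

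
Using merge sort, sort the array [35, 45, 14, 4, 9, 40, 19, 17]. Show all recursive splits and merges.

Merge sort trace:

Split: [35, 45, 14, 4, 9, 40, 19, 17] -> [35, 45, 14, 4] and [9, 40, 19, 17]
  Split: [35, 45, 14, 4] -> [35, 45] and [14, 4]
    Split: [35, 45] -> [35] and [45]
    Merge: [35] + [45] -> [35, 45]
    Split: [14, 4] -> [14] and [4]
    Merge: [14] + [4] -> [4, 14]
  Merge: [35, 45] + [4, 14] -> [4, 14, 35, 45]
  Split: [9, 40, 19, 17] -> [9, 40] and [19, 17]
    Split: [9, 40] -> [9] and [40]
    Merge: [9] + [40] -> [9, 40]
    Split: [19, 17] -> [19] and [17]
    Merge: [19] + [17] -> [17, 19]
  Merge: [9, 40] + [17, 19] -> [9, 17, 19, 40]
Merge: [4, 14, 35, 45] + [9, 17, 19, 40] -> [4, 9, 14, 17, 19, 35, 40, 45]

Final sorted array: [4, 9, 14, 17, 19, 35, 40, 45]

The merge sort proceeds by recursively splitting the array and merging sorted halves.
After all merges, the sorted array is [4, 9, 14, 17, 19, 35, 40, 45].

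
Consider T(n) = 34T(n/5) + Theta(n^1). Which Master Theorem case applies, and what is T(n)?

Master Theorem for T(n) = 34T(n/5) + O(n^1):

a = 34, b = 5, c = 1
log_b(a) = log_5(34) = 2.1911

Case 1: c = 1 < log_5(34) = 2.1911
T(n) = O(n^(log_5 34))

For T(n) = 34T(n/5) + O(n^1): log_5(34) = 2.1911. This is Case 1 of the Master Theorem (c < log_b(a), work dominated by leaves), giving O(n^(log_5 34)).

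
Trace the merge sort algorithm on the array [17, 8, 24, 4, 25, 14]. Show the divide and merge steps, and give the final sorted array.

Merge sort trace:

Split: [17, 8, 24, 4, 25, 14] -> [17, 8, 24] and [4, 25, 14]
  Split: [17, 8, 24] -> [17] and [8, 24]
    Split: [8, 24] -> [8] and [24]
    Merge: [8] + [24] -> [8, 24]
  Merge: [17] + [8, 24] -> [8, 17, 24]
  Split: [4, 25, 14] -> [4] and [25, 14]
    Split: [25, 14] -> [25] and [14]
    Merge: [25] + [14] -> [14, 25]
  Merge: [4] + [14, 25] -> [4, 14, 25]
Merge: [8, 17, 24] + [4, 14, 25] -> [4, 8, 14, 17, 24, 25]

Final sorted array: [4, 8, 14, 17, 24, 25]

The merge sort proceeds by recursively splitting the array and merging sorted halves.
After all merges, the sorted array is [4, 8, 14, 17, 24, 25].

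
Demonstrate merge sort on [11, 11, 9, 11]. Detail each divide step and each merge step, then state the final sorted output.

Merge sort trace:

Split: [11, 11, 9, 11] -> [11, 11] and [9, 11]
  Split: [11, 11] -> [11] and [11]
  Merge: [11] + [11] -> [11, 11]
  Split: [9, 11] -> [9] and [11]
  Merge: [9] + [11] -> [9, 11]
Merge: [11, 11] + [9, 11] -> [9, 11, 11, 11]

Final sorted array: [9, 11, 11, 11]

The merge sort proceeds by recursively splitting the array and merging sorted halves.
After all merges, the sorted array is [9, 11, 11, 11].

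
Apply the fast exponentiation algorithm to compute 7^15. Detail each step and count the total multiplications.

Computing 7^15 by squaring (build up from 7^1; each line after the first costs one multiplication):

7^1 = 7
7^2 = (7^1)^2 = 7^2 = 49
7^3 = 7 * 7^2 = 7 * 49 = 343
7^6 = (7^3)^2 = 343^2 = 117649
7^7 = 7 * 7^6 = 7 * 117649 = 823543
7^14 = (7^7)^2 = 823543^2 = 678223072849
7^15 = 7 * 7^14 = 7 * 678223072849 = 4747561509943

Result: 4747561509943
Multiplications needed: 6 (6 lines after 7^1)

7^15 = 4747561509943. Using exponentiation by squaring, this requires 6 multiplications. The key idea: if the exponent is even, square the half-power; if odd, multiply by the base once.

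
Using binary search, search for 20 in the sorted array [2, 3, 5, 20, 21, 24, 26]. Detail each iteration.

Binary search for 20 in [2, 3, 5, 20, 21, 24, 26]:

lo=0, hi=6, mid=3, arr[mid]=20 -> Found target at index 3!

Binary search finds 20 at index 3 after 1 comparisons. The search repeatedly halves the search space by comparing with the middle element.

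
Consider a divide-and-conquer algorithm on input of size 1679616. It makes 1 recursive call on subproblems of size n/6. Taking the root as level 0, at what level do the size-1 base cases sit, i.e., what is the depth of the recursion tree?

For divide and conquer with division factor 6:

Problem sizes at each level:
Level 0: 1679616
Level 1: 279936
Level 2: 46656
Level 3: 7776
Level 4: 1296
Level 5: 216
Level 6: 36
Level 7: 6
Level 8: 1

The root is level 0 and the size-1 base case is level 8 (the tree spans levels 0 through 8, i.e. 9 levels counting the root), so the depth is the number of divisions: log_6(1679616) = 8

The recursion tree depth is log_6(1679616) = 8. At each level, the problem size is divided by 6, so it takes 8 divisions to reduce to a base case of size 1. The algorithm makes 1 recursive call at each level.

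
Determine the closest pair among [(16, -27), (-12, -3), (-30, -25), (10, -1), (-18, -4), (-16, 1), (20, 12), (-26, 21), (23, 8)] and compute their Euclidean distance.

Computing all pairwise distances among 9 points:

d((16, -27), (-12, -3)) = 36.8782
d((16, -27), (-30, -25)) = 46.0435
d((16, -27), (10, -1)) = 26.6833
d((16, -27), (-18, -4)) = 41.0488
d((16, -27), (-16, 1)) = 42.5206
d((16, -27), (20, 12)) = 39.2046
d((16, -27), (-26, 21)) = 63.7809
d((16, -27), (23, 8)) = 35.6931
d((-12, -3), (-30, -25)) = 28.4253
d((-12, -3), (10, -1)) = 22.0907
d((-12, -3), (-18, -4)) = 6.0828
d((-12, -3), (-16, 1)) = 5.6569
d((-12, -3), (20, 12)) = 35.3412
d((-12, -3), (-26, 21)) = 27.7849
d((-12, -3), (23, 8)) = 36.6879
d((-30, -25), (10, -1)) = 46.6476
d((-30, -25), (-18, -4)) = 24.1868
d((-30, -25), (-16, 1)) = 29.5296
d((-30, -25), (20, 12)) = 62.2013
d((-30, -25), (-26, 21)) = 46.1736
d((-30, -25), (23, 8)) = 62.434
d((10, -1), (-18, -4)) = 28.1603
d((10, -1), (-16, 1)) = 26.0768
d((10, -1), (20, 12)) = 16.4012
d((10, -1), (-26, 21)) = 42.19
d((10, -1), (23, 8)) = 15.8114
d((-18, -4), (-16, 1)) = 5.3852
d((-18, -4), (20, 12)) = 41.2311
d((-18, -4), (-26, 21)) = 26.2488
d((-18, -4), (23, 8)) = 42.72
d((-16, 1), (20, 12)) = 37.6431
d((-16, 1), (-26, 21)) = 22.3607
d((-16, 1), (23, 8)) = 39.6232
d((20, 12), (-26, 21)) = 46.8722
d((20, 12), (23, 8)) = 5.0 <-- minimum
d((-26, 21), (23, 8)) = 50.6952

Closest pair: (20, 12) and (23, 8) with distance 5.0

The closest pair is (20, 12) and (23, 8) with Euclidean distance 5.0. For 9 points, brute-force pairwise comparison is shown above. For large n, the divide-and-conquer algorithm (sort by x, recurse on halves, check the dividing strip) achieves O(n log n).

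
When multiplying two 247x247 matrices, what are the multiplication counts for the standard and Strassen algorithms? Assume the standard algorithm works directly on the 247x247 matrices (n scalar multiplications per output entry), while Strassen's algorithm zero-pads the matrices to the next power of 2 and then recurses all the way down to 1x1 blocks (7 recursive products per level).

Matrix multiplication for 247x247 matrices:

Strassen's algorithm requires power-of-2 dimensions. Pad 247x247 to 256x256 (next power of 2).

Standard algorithm: 247^3 = 15069223 multiplications
Strassen's algorithm: 7^(log2(256)) = 7^8 = 5764801 multiplications
Savings: 15069223 - 5764801 = 9304422 multiplications

Standard: 15069223 multiplications (247^3). Strassen: 5764801 multiplications (7^8, after padding to 256x256). Strassen reduces 8 recursive multiplications to 7 at each level.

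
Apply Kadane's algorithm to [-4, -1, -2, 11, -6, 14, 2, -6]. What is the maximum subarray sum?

Using Kadane's algorithm on [-4, -1, -2, 11, -6, 14, 2, -6]:

Scanning through the array:
Position 1 (value -1): max_ending_here = -1, max_so_far = -1
Position 2 (value -2): max_ending_here = -2, max_so_far = -1
Position 3 (value 11): max_ending_here = 11, max_so_far = 11
Position 4 (value -6): max_ending_here = 5, max_so_far = 11
Position 5 (value 14): max_ending_here = 19, max_so_far = 19
Position 6 (value 2): max_ending_here = 21, max_so_far = 21
Position 7 (value -6): max_ending_here = 15, max_so_far = 21

Maximum subarray: [11, -6, 14, 2]
Maximum sum: 21

The maximum subarray is [11, -6, 14, 2] with sum 21. This subarray runs from index 3 to index 6.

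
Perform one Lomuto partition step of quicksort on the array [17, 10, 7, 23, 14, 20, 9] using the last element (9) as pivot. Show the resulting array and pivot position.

Lomuto partition with pivot = 9:

Initial array: [17, 10, 7, 23, 14, 20, 9]

arr[0]=17 > 9: no swap
arr[1]=10 > 9: no swap
arr[2]=7 <= 9: swap with position 0, array becomes [7, 10, 17, 23, 14, 20, 9]
arr[3]=23 > 9: no swap
arr[4]=14 > 9: no swap
arr[5]=20 > 9: no swap

Place pivot at position 1: [7, 9, 17, 23, 14, 20, 10]
Pivot position: 1

After partitioning with pivot 9, the array becomes [7, 9, 17, 23, 14, 20, 10]. The pivot is placed at index 1. All elements to the left of the pivot are <= 9, and all elements to the right are > 9.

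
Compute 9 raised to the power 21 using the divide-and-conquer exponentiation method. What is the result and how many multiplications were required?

Computing 9^21 by squaring (build up from 9^1; each line after the first costs one multiplication):

9^1 = 9
9^2 = (9^1)^2 = 9^2 = 81
9^4 = (9^2)^2 = 81^2 = 6561
9^5 = 9 * 9^4 = 9 * 6561 = 59049
9^10 = (9^5)^2 = 59049^2 = 3486784401
9^20 = (9^10)^2 = 3486784401^2 = 12157665459056928801
9^21 = 9 * 9^20 = 9 * 12157665459056928801 = 109418989131512359209

Result: 109418989131512359209
Multiplications needed: 6 (6 lines after 9^1)

9^21 = 109418989131512359209. Using exponentiation by squaring, this requires 6 multiplications. The key idea: if the exponent is even, square the half-power; if odd, multiply by the base once.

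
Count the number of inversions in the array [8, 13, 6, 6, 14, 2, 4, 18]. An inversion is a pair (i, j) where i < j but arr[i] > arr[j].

Finding inversions in [8, 13, 6, 6, 14, 2, 4, 18]:

(0, 2): arr[0]=8 > arr[2]=6
(0, 3): arr[0]=8 > arr[3]=6
(0, 5): arr[0]=8 > arr[5]=2
(0, 6): arr[0]=8 > arr[6]=4
(1, 2): arr[1]=13 > arr[2]=6
(1, 3): arr[1]=13 > arr[3]=6
(1, 5): arr[1]=13 > arr[5]=2
(1, 6): arr[1]=13 > arr[6]=4
(2, 5): arr[2]=6 > arr[5]=2
(2, 6): arr[2]=6 > arr[6]=4
(3, 5): arr[3]=6 > arr[5]=2
(3, 6): arr[3]=6 > arr[6]=4
(4, 5): arr[4]=14 > arr[5]=2
(4, 6): arr[4]=14 > arr[6]=4

Total inversions: 14

The array has 14 inversion(s): (0,2), (0,3), (0,5), (0,6), (1,2), (1,3), (1,5), (1,6), (2,5), (2,6), (3,5), (3,6), (4,5), (4,6). Each pair (i,j) satisfies i < j and arr[i] > arr[j].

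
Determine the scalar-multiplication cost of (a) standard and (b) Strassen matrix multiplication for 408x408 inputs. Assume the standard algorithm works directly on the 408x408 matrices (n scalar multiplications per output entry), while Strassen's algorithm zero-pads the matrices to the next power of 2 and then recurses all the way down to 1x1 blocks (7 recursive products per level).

Matrix multiplication for 408x408 matrices:

Strassen's algorithm requires power-of-2 dimensions. Pad 408x408 to 512x512 (next power of 2).

Standard algorithm: 408^3 = 67917312 multiplications
Strassen's algorithm: 7^(log2(512)) = 7^9 = 40353607 multiplications
Savings: 67917312 - 40353607 = 27563705 multiplications

Standard: 67917312 multiplications (408^3). Strassen: 40353607 multiplications (7^9, after padding to 512x512). Strassen reduces 8 recursive multiplications to 7 at each level.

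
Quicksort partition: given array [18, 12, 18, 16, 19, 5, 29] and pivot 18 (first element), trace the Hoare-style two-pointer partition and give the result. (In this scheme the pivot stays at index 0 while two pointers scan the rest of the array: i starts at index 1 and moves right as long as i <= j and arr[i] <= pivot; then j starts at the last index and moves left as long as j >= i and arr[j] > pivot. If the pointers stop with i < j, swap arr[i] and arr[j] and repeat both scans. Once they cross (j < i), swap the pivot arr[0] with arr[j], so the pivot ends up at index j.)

Hoare-style two-pointer partition with pivot = 18:

Initial array: [18, 12, 18, 16, 19, 5, 29]

Pointers start at i = 1, j = 6.
i stops at index 4 (arr[4]=19 > 18), j stops at index 5 (arr[5]=5 <= 18): swap arr[4] and arr[5], array becomes [18, 12, 18, 16, 5, 19, 29]
i ends at 5, j ends at 4: the pointers have crossed (j < i), so scanning stops.

Swap pivot arr[0] with arr[4] to place pivot at position 4: [5, 12, 18, 16, 18, 19, 29]
Pivot position: 4

After partitioning with pivot 18, the array becomes [5, 12, 18, 16, 18, 19, 29]. The pivot is placed at index 4. All elements to the left of the pivot are <= 18, and all elements to the right are > 18.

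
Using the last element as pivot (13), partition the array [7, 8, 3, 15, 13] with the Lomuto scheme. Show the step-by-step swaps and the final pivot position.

Lomuto partition with pivot = 13:

Initial array: [7, 8, 3, 15, 13]

arr[0]=7 <= 13: swap with position 0, array becomes [7, 8, 3, 15, 13]
arr[1]=8 <= 13: swap with position 1, array becomes [7, 8, 3, 15, 13]
arr[2]=3 <= 13: swap with position 2, array becomes [7, 8, 3, 15, 13]
arr[3]=15 > 13: no swap

Place pivot at position 3: [7, 8, 3, 13, 15]
Pivot position: 3

After partitioning with pivot 13, the array becomes [7, 8, 3, 13, 15]. The pivot is placed at index 3. All elements to the left of the pivot are <= 13, and all elements to the right are > 13.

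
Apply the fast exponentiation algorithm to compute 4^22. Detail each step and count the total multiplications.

Computing 4^22 by squaring (build up from 4^1; each line after the first costs one multiplication):

4^1 = 4
4^2 = (4^1)^2 = 4^2 = 16
4^4 = (4^2)^2 = 16^2 = 256
4^5 = 4 * 4^4 = 4 * 256 = 1024
4^10 = (4^5)^2 = 1024^2 = 1048576
4^11 = 4 * 4^10 = 4 * 1048576 = 4194304
4^22 = (4^11)^2 = 4194304^2 = 17592186044416

Result: 17592186044416
Multiplications needed: 6 (6 lines after 4^1)

4^22 = 17592186044416. Using exponentiation by squaring, this requires 6 multiplications. The key idea: if the exponent is even, square the half-power; if odd, multiply by the base once.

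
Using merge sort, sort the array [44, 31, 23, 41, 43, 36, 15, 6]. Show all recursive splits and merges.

Merge sort trace:

Split: [44, 31, 23, 41, 43, 36, 15, 6] -> [44, 31, 23, 41] and [43, 36, 15, 6]
  Split: [44, 31, 23, 41] -> [44, 31] and [23, 41]
    Split: [44, 31] -> [44] and [31]
    Merge: [44] + [31] -> [31, 44]
    Split: [23, 41] -> [23] and [41]
    Merge: [23] + [41] -> [23, 41]
  Merge: [31, 44] + [23, 41] -> [23, 31, 41, 44]
  Split: [43, 36, 15, 6] -> [43, 36] and [15, 6]
    Split: [43, 36] -> [43] and [36]
    Merge: [43] + [36] -> [36, 43]
    Split: [15, 6] -> [15] and [6]
    Merge: [15] + [6] -> [6, 15]
  Merge: [36, 43] + [6, 15] -> [6, 15, 36, 43]
Merge: [23, 31, 41, 44] + [6, 15, 36, 43] -> [6, 15, 23, 31, 36, 41, 43, 44]

Final sorted array: [6, 15, 23, 31, 36, 41, 43, 44]

The merge sort proceeds by recursively splitting the array and merging sorted halves.
After all merges, the sorted array is [6, 15, 23, 31, 36, 41, 43, 44].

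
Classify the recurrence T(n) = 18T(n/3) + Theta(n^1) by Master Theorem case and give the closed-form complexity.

Master Theorem for T(n) = 18T(n/3) + O(n^1):

a = 18, b = 3, c = 1
log_b(a) = log_3(18) = 2.6309

Case 1: c = 1 < log_3(18) = 2.6309
T(n) = O(n^(log_3 18))

For T(n) = 18T(n/3) + O(n^1): log_3(18) = 2.6309. This is Case 1 of the Master Theorem (c < log_b(a), work dominated by leaves), giving O(n^(log_3 18)).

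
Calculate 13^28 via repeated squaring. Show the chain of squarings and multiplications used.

Computing 13^28 by squaring (build up from 13^1; each line after the first costs one multiplication):

13^1 = 13
13^2 = (13^1)^2 = 13^2 = 169
13^3 = 13 * 13^2 = 13 * 169 = 2197
13^6 = (13^3)^2 = 2197^2 = 4826809
13^7 = 13 * 13^6 = 13 * 4826809 = 62748517
13^14 = (13^7)^2 = 62748517^2 = 3937376385699289
13^28 = (13^14)^2 = 3937376385699289^2 = 15502932802662396215269535105521

Result: 15502932802662396215269535105521
Multiplications needed: 6 (6 lines after 13^1)

13^28 = 15502932802662396215269535105521. Using exponentiation by squaring, this requires 6 multiplications. The key idea: if the exponent is even, square the half-power; if odd, multiply by the base once.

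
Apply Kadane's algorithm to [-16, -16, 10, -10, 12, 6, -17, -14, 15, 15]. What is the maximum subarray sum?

Using Kadane's algorithm on [-16, -16, 10, -10, 12, 6, -17, -14, 15, 15]:

Scanning through the array:
Position 1 (value -16): max_ending_here = -16, max_so_far = -16
Position 2 (value 10): max_ending_here = 10, max_so_far = 10
Position 3 (value -10): max_ending_here = 0, max_so_far = 10
Position 4 (value 12): max_ending_here = 12, max_so_far = 12
Position 5 (value 6): max_ending_here = 18, max_so_far = 18
Position 6 (value -17): max_ending_here = 1, max_so_far = 18
Position 7 (value -14): max_ending_here = -13, max_so_far = 18
Position 8 (value 15): max_ending_here = 15, max_so_far = 18
Position 9 (value 15): max_ending_here = 30, max_so_far = 30

Maximum subarray: [15, 15]
Maximum sum: 30

The maximum subarray is [15, 15] with sum 30. This subarray runs from index 8 to index 9.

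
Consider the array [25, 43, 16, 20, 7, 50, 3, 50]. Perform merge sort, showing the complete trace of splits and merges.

Merge sort trace:

Split: [25, 43, 16, 20, 7, 50, 3, 50] -> [25, 43, 16, 20] and [7, 50, 3, 50]
  Split: [25, 43, 16, 20] -> [25, 43] and [16, 20]
    Split: [25, 43] -> [25] and [43]
    Merge: [25] + [43] -> [25, 43]
    Split: [16, 20] -> [16] and [20]
    Merge: [16] + [20] -> [16, 20]
  Merge: [25, 43] + [16, 20] -> [16, 20, 25, 43]
  Split: [7, 50, 3, 50] -> [7, 50] and [3, 50]
    Split: [7, 50] -> [7] and [50]
    Merge: [7] + [50] -> [7, 50]
    Split: [3, 50] -> [3] and [50]
    Merge: [3] + [50] -> [3, 50]
  Merge: [7, 50] + [3, 50] -> [3, 7, 50, 50]
Merge: [16, 20, 25, 43] + [3, 7, 50, 50] -> [3, 7, 16, 20, 25, 43, 50, 50]

Final sorted array: [3, 7, 16, 20, 25, 43, 50, 50]

The merge sort proceeds by recursively splitting the array and merging sorted halves.
After all merges, the sorted array is [3, 7, 16, 20, 25, 43, 50, 50].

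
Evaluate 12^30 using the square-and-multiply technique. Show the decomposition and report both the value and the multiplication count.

Computing 12^30 by squaring (build up from 12^1; each line after the first costs one multiplication):

12^1 = 12
12^2 = (12^1)^2 = 12^2 = 144
12^3 = 12 * 12^2 = 12 * 144 = 1728
12^6 = (12^3)^2 = 1728^2 = 2985984
12^7 = 12 * 12^6 = 12 * 2985984 = 35831808
12^14 = (12^7)^2 = 35831808^2 = 1283918464548864
12^15 = 12 * 12^14 = 12 * 1283918464548864 = 15407021574586368
12^30 = (12^15)^2 = 15407021574586368^2 = 237376313799769806328950291431424

Result: 237376313799769806328950291431424
Multiplications needed: 7 (7 lines after 12^1)

12^30 = 237376313799769806328950291431424. Using exponentiation by squaring, this requires 7 multiplications. The key idea: if the exponent is even, square the half-power; if odd, multiply by the base once.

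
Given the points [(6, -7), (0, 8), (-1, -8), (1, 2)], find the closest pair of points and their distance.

Computing all pairwise distances among 4 points:

d((6, -7), (0, 8)) = 16.1555
d((6, -7), (-1, -8)) = 7.0711
d((6, -7), (1, 2)) = 10.2956
d((0, 8), (-1, -8)) = 16.0312
d((0, 8), (1, 2)) = 6.0828 <-- minimum
d((-1, -8), (1, 2)) = 10.198

Closest pair: (0, 8) and (1, 2) with distance 6.0828

The closest pair is (0, 8) and (1, 2) with Euclidean distance 6.0828. For 4 points, brute-force pairwise comparison is shown above. For large n, the divide-and-conquer algorithm (sort by x, recurse on halves, check the dividing strip) achieves O(n log n).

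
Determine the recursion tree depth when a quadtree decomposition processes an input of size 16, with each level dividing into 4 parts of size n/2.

For divide and conquer with division factor 2:

Problem sizes at each level:
Level 0: 16
Level 1: 8
Level 2: 4
Level 3: 2
Level 4: 1

The root is level 0 and the size-1 base case is level 4 (the tree spans levels 0 through 4, i.e. 5 levels counting the root), so the depth is the number of divisions: log_2(16) = 4

The recursion tree depth is log_2(16) = 4. At each level, the problem size is divided by 2, so it takes 4 divisions to reduce to a base case of size 1. The algorithm makes 4 recursive calls at each level.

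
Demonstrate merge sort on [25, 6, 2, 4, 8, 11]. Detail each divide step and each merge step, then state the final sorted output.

Merge sort trace:

Split: [25, 6, 2, 4, 8, 11] -> [25, 6, 2] and [4, 8, 11]
  Split: [25, 6, 2] -> [25] and [6, 2]
    Split: [6, 2] -> [6] and [2]
    Merge: [6] + [2] -> [2, 6]
  Merge: [25] + [2, 6] -> [2, 6, 25]
  Split: [4, 8, 11] -> [4] and [8, 11]
    Split: [8, 11] -> [8] and [11]
    Merge: [8] + [11] -> [8, 11]
  Merge: [4] + [8, 11] -> [4, 8, 11]
Merge: [2, 6, 25] + [4, 8, 11] -> [2, 4, 6, 8, 11, 25]

Final sorted array: [2, 4, 6, 8, 11, 25]

The merge sort proceeds by recursively splitting the array and merging sorted halves.
After all merges, the sorted array is [2, 4, 6, 8, 11, 25].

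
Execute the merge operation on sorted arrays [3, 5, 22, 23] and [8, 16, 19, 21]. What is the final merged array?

Merging process:

Compare 3 vs 8: take 3 from left. Merged: [3]
Compare 5 vs 8: take 5 from left. Merged: [3, 5]
Compare 22 vs 8: take 8 from right. Merged: [3, 5, 8]
Compare 22 vs 16: take 16 from right. Merged: [3, 5, 8, 16]
Compare 22 vs 19: take 19 from right. Merged: [3, 5, 8, 16, 19]
Compare 22 vs 21: take 21 from right. Merged: [3, 5, 8, 16, 19, 21]
Append remaining from left: [22, 23]. Merged: [3, 5, 8, 16, 19, 21, 22, 23]

Final merged array: [3, 5, 8, 16, 19, 21, 22, 23]
Total comparisons: 6

The merged array is [3, 5, 8, 16, 19, 21, 22, 23], requiring 6 comparisons. The merge step runs in O(n) time where n is the total number of elements.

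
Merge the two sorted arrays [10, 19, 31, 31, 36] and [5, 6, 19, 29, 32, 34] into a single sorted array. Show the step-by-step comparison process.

Merging process:

Compare 10 vs 5: take 5 from right. Merged: [5]
Compare 10 vs 6: take 6 from right. Merged: [5, 6]
Compare 10 vs 19: take 10 from left. Merged: [5, 6, 10]
Compare 19 vs 19: take 19 from left. Merged: [5, 6, 10, 19]
Compare 31 vs 19: take 19 from right. Merged: [5, 6, 10, 19, 19]
Compare 31 vs 29: take 29 from right. Merged: [5, 6, 10, 19, 19, 29]
Compare 31 vs 32: take 31 from left. Merged: [5, 6, 10, 19, 19, 29, 31]
Compare 31 vs 32: take 31 from left. Merged: [5, 6, 10, 19, 19, 29, 31, 31]
Compare 36 vs 32: take 32 from right. Merged: [5, 6, 10, 19, 19, 29, 31, 31, 32]
Compare 36 vs 34: take 34 from right. Merged: [5, 6, 10, 19, 19, 29, 31, 31, 32, 34]
Append remaining from left: [36]. Merged: [5, 6, 10, 19, 19, 29, 31, 31, 32, 34, 36]

Final merged array: [5, 6, 10, 19, 19, 29, 31, 31, 32, 34, 36]
Total comparisons: 10

The merged array is [5, 6, 10, 19, 19, 29, 31, 31, 32, 34, 36], requiring 10 comparisons. The merge step runs in O(n) time where n is the total number of elements.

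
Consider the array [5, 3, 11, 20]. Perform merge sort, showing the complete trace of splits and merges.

Merge sort trace:

Split: [5, 3, 11, 20] -> [5, 3] and [11, 20]
  Split: [5, 3] -> [5] and [3]
  Merge: [5] + [3] -> [3, 5]
  Split: [11, 20] -> [11] and [20]
  Merge: [11] + [20] -> [11, 20]
Merge: [3, 5] + [11, 20] -> [3, 5, 11, 20]

Final sorted array: [3, 5, 11, 20]

The merge sort proceeds by recursively splitting the array and merging sorted halves.
After all merges, the sorted array is [3, 5, 11, 20].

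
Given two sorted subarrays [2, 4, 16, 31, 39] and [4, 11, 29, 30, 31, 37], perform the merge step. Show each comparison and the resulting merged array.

Merging process:

Compare 2 vs 4: take 2 from left. Merged: [2]
Compare 4 vs 4: take 4 from left. Merged: [2, 4]
Compare 16 vs 4: take 4 from right. Merged: [2, 4, 4]
Compare 16 vs 11: take 11 from right. Merged: [2, 4, 4, 11]
Compare 16 vs 29: take 16 from left. Merged: [2, 4, 4, 11, 16]
Compare 31 vs 29: take 29 from right. Merged: [2, 4, 4, 11, 16, 29]
Compare 31 vs 30: take 30 from right. Merged: [2, 4, 4, 11, 16, 29, 30]
Compare 31 vs 31: take 31 from left. Merged: [2, 4, 4, 11, 16, 29, 30, 31]
Compare 39 vs 31: take 31 from right. Merged: [2, 4, 4, 11, 16, 29, 30, 31, 31]
Compare 39 vs 37: take 37 from right. Merged: [2, 4, 4, 11, 16, 29, 30, 31, 31, 37]
Append remaining from left: [39]. Merged: [2, 4, 4, 11, 16, 29, 30, 31, 31, 37, 39]

Final merged array: [2, 4, 4, 11, 16, 29, 30, 31, 31, 37, 39]
Total comparisons: 10

The merged array is [2, 4, 4, 11, 16, 29, 30, 31, 31, 37, 39], requiring 10 comparisons. The merge step runs in O(n) time where n is the total number of elements.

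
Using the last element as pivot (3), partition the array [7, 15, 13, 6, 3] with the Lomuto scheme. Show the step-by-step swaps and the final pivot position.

Lomuto partition with pivot = 3:

Initial array: [7, 15, 13, 6, 3]

arr[0]=7 > 3: no swap
arr[1]=15 > 3: no swap
arr[2]=13 > 3: no swap
arr[3]=6 > 3: no swap

Place pivot at position 0: [3, 15, 13, 6, 7]
Pivot position: 0

After partitioning with pivot 3, the array becomes [3, 15, 13, 6, 7]. The pivot is placed at index 0. All elements to the left of the pivot are <= 3, and all elements to the right are > 3.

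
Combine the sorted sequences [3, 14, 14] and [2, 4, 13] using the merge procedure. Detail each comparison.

Merging process:

Compare 3 vs 2: take 2 from right. Merged: [2]
Compare 3 vs 4: take 3 from left. Merged: [2, 3]
Compare 14 vs 4: take 4 from right. Merged: [2, 3, 4]
Compare 14 vs 13: take 13 from right. Merged: [2, 3, 4, 13]
Append remaining from left: [14, 14]. Merged: [2, 3, 4, 13, 14, 14]

Final merged array: [2, 3, 4, 13, 14, 14]
Total comparisons: 4

The merged array is [2, 3, 4, 13, 14, 14], requiring 4 comparisons. The merge step runs in O(n) time where n is the total number of elements.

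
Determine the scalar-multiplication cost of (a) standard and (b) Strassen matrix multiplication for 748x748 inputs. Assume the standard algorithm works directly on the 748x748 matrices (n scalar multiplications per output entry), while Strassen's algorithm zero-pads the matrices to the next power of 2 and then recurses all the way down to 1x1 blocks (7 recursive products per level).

Matrix multiplication for 748x748 matrices:

Strassen's algorithm requires power-of-2 dimensions. Pad 748x748 to 1024x1024 (next power of 2).

Standard algorithm: 748^3 = 418508992 multiplications
Strassen's algorithm: 7^(log2(1024)) = 7^10 = 282475249 multiplications
Savings: 418508992 - 282475249 = 136033743 multiplications

Standard: 418508992 multiplications (748^3). Strassen: 282475249 multiplications (7^10, after padding to 1024x1024). Strassen reduces 8 recursive multiplications to 7 at each level.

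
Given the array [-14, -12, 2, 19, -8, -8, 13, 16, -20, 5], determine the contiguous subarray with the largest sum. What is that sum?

Using Kadane's algorithm on [-14, -12, 2, 19, -8, -8, 13, 16, -20, 5]:

Scanning through the array:
Position 1 (value -12): max_ending_here = -12, max_so_far = -12
Position 2 (value 2): max_ending_here = 2, max_so_far = 2
Position 3 (value 19): max_ending_here = 21, max_so_far = 21
Position 4 (value -8): max_ending_here = 13, max_so_far = 21
Position 5 (value -8): max_ending_here = 5, max_so_far = 21
Position 6 (value 13): max_ending_here = 18, max_so_far = 21
Position 7 (value 16): max_ending_here = 34, max_so_far = 34
Position 8 (value -20): max_ending_here = 14, max_so_far = 34
Position 9 (value 5): max_ending_here = 19, max_so_far = 34

Maximum subarray: [2, 19, -8, -8, 13, 16]
Maximum sum: 34

The maximum subarray is [2, 19, -8, -8, 13, 16] with sum 34. This subarray runs from index 2 to index 7.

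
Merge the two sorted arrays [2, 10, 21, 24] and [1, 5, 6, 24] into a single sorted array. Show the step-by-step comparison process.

Merging process:

Compare 2 vs 1: take 1 from right. Merged: [1]
Compare 2 vs 5: take 2 from left. Merged: [1, 2]
Compare 10 vs 5: take 5 from right. Merged: [1, 2, 5]
Compare 10 vs 6: take 6 from right. Merged: [1, 2, 5, 6]
Compare 10 vs 24: take 10 from left. Merged: [1, 2, 5, 6, 10]
Compare 21 vs 24: take 21 from left. Merged: [1, 2, 5, 6, 10, 21]
Compare 24 vs 24: take 24 from left. Merged: [1, 2, 5, 6, 10, 21, 24]
Append remaining from right: [24]. Merged: [1, 2, 5, 6, 10, 21, 24, 24]

Final merged array: [1, 2, 5, 6, 10, 21, 24, 24]
Total comparisons: 7

The merged array is [1, 2, 5, 6, 10, 21, 24, 24], requiring 7 comparisons. The merge step runs in O(n) time where n is the total number of elements.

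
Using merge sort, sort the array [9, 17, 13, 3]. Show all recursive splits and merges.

Merge sort trace:

Split: [9, 17, 13, 3] -> [9, 17] and [13, 3]
  Split: [9, 17] -> [9] and [17]
  Merge: [9] + [17] -> [9, 17]
  Split: [13, 3] -> [13] and [3]
  Merge: [13] + [3] -> [3, 13]
Merge: [9, 17] + [3, 13] -> [3, 9, 13, 17]

Final sorted array: [3, 9, 13, 17]

The merge sort proceeds by recursively splitting the array and merging sorted halves.
After all merges, the sorted array is [3, 9, 13, 17].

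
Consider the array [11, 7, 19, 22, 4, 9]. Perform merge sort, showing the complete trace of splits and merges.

Merge sort trace:

Split: [11, 7, 19, 22, 4, 9] -> [11, 7, 19] and [22, 4, 9]
  Split: [11, 7, 19] -> [11] and [7, 19]
    Split: [7, 19] -> [7] and [19]
    Merge: [7] + [19] -> [7, 19]
  Merge: [11] + [7, 19] -> [7, 11, 19]
  Split: [22, 4, 9] -> [22] and [4, 9]
    Split: [4, 9] -> [4] and [9]
    Merge: [4] + [9] -> [4, 9]
  Merge: [22] + [4, 9] -> [4, 9, 22]
Merge: [7, 11, 19] + [4, 9, 22] -> [4, 7, 9, 11, 19, 22]

Final sorted array: [4, 7, 9, 11, 19, 22]

The merge sort proceeds by recursively splitting the array and merging sorted halves.
After all merges, the sorted array is [4, 7, 9, 11, 19, 22].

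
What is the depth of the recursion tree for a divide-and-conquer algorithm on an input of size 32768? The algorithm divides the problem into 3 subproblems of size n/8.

For divide and conquer with division factor 8:

Problem sizes at each level:
Level 0: 32768
Level 1: 4096
Level 2: 512
Level 3: 64
Level 4: 8
Level 5: 1

The root is level 0 and the size-1 base case is level 5 (the tree spans levels 0 through 5, i.e. 6 levels counting the root), so the depth is the number of divisions: log_8(32768) = 5

The recursion tree depth is log_8(32768) = 5. At each level, the problem size is divided by 8, so it takes 5 divisions to reduce to a base case of size 1. The algorithm makes 3 recursive calls at each level.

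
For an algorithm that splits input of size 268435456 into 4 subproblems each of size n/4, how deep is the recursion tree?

For divide and conquer with division factor 4:

Problem sizes at each level:
Level 0: 268435456
Level 1: 67108864
Level 2: 16777216
Level 3: 4194304
Level 4: 1048576
Level 5: 262144
Level 6: 65536
Level 7: 16384
Level 8: 4096
Level 9: 1024
Level 10: 256
Level 11: 64
Level 12: 16
Level 13: 4
Level 14: 1

The root is level 0 and the size-1 base case is level 14 (the tree spans levels 0 through 14, i.e. 15 levels counting the root), so the depth is the number of divisions: log_4(268435456) = 14

The recursion tree depth is log_4(268435456) = 14. At each level, the problem size is divided by 4, so it takes 14 divisions to reduce to a base case of size 1. The algorithm makes 4 recursive calls at each level.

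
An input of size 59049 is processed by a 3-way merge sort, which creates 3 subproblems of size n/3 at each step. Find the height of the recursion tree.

For divide and conquer with division factor 3:

Problem sizes at each level:
Level 0: 59049
Level 1: 19683
Level 2: 6561
Level 3: 2187
Level 4: 729
Level 5: 243
Level 6: 81
Level 7: 27
Level 8: 9
Level 9: 3
Level 10: 1

The root is level 0 and the size-1 base case is level 10 (the tree spans levels 0 through 10, i.e. 11 levels counting the root), so the depth is the number of divisions: log_3(59049) = 10

The recursion tree depth is log_3(59049) = 10. At each level, the problem size is divided by 3, so it takes 10 divisions to reduce to a base case of size 1. The algorithm makes 3 recursive calls at each level.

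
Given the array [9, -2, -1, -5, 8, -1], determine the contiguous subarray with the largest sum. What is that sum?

Using Kadane's algorithm on [9, -2, -1, -5, 8, -1]:

Scanning through the array:
Position 1 (value -2): max_ending_here = 7, max_so_far = 9
Position 2 (value -1): max_ending_here = 6, max_so_far = 9
Position 3 (value -5): max_ending_here = 1, max_so_far = 9
Position 4 (value 8): max_ending_here = 9, max_so_far = 9
Position 5 (value -1): max_ending_here = 8, max_so_far = 9

Maximum subarray: [9]
Maximum sum: 9

The maximum subarray is [9] with sum 9. This subarray runs from index 0 to index 0.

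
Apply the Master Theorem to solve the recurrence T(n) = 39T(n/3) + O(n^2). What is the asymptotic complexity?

Master Theorem for T(n) = 39T(n/3) + O(n^2):

a = 39, b = 3, c = 2
log_b(a) = log_3(39) = 3.3347

Case 1: c = 2 < log_3(39) = 3.3347
T(n) = O(n^(log_3 39))

For T(n) = 39T(n/3) + O(n^2): log_3(39) = 3.3347. This is Case 1 of the Master Theorem (c < log_b(a), work dominated by leaves), giving O(n^(log_3 39)).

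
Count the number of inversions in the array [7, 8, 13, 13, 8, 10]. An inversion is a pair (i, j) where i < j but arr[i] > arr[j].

Finding inversions in [7, 8, 13, 13, 8, 10]:

(2, 4): arr[2]=13 > arr[4]=8
(2, 5): arr[2]=13 > arr[5]=10
(3, 4): arr[3]=13 > arr[4]=8
(3, 5): arr[3]=13 > arr[5]=10

Total inversions: 4

The array has 4 inversion(s): (2,4), (2,5), (3,4), (3,5). Each pair (i,j) satisfies i < j and arr[i] > arr[j].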